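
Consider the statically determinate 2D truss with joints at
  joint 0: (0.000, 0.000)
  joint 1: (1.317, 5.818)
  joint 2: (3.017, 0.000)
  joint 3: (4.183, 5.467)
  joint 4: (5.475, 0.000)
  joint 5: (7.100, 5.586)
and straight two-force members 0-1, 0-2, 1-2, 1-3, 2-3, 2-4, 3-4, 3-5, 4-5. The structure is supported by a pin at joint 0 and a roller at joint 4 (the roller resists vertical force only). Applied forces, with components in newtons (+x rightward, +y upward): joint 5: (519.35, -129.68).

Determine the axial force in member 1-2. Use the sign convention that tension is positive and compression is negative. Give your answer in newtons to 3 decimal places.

-631.137

N=6 nodes, M=9 members, R=3 reactions → 2N=12, M+R=12
member 0 (0-1): L=5.9652, (cx,cy)=(0.2208,0.9753)
member 1 (0-2): L=3.0170, (cx,cy)=(1.0000,0.0000)
member 2 (1-2): L=6.0613, (cx,cy)=(0.2805,-0.9599)
member 3 (1-3): L=2.8874, (cx,cy)=(0.9926,-0.1216)
member 4 (2-3): L=5.5900, (cx,cy)=(0.2086,0.9780)
member 5 (2-4): L=2.4580, (cx,cy)=(1.0000,0.0000)
member 6 (3-4): L=5.6176, (cx,cy)=(0.2300,-0.9732)
member 7 (3-5): L=2.9194, (cx,cy)=(0.9992,0.0408)
member 8 (4-5): L=5.8176, (cx,cy)=(0.2793,0.9602)
solve A·x = −loads:
  F[0-1] = +582.7490 N (tension)
  F[0-2] = +390.6904 N (tension)
  F[1-2] = -631.1366 N (compression)
  F[1-3] = +307.9576 N (tension)
  F[2-3] = +619.4300 N (tension)
  F[2-4] = +84.4704 N (tension)
  F[3-4] = -560.3925 N (compression)
  F[3-5] = +564.2341 N (tension)
  F[4-5] = -159.0081 N (compression)
  Rx@0 = -519.3500 N
  Ry@0 = -568.3688 N
  Ry@4 = +698.0488 N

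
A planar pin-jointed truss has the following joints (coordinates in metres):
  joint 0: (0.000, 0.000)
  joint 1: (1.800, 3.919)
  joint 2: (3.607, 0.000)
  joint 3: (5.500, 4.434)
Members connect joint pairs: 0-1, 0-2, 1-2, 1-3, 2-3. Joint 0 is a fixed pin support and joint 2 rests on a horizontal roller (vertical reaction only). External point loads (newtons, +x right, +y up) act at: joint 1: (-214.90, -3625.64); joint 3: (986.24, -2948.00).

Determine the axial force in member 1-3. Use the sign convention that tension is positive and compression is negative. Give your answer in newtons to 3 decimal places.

N=4 nodes, M=5 members, R=3 reactions → 2N=8, M+R=8
member 0 (0-1): L=4.3126, (cx,cy)=(0.4174,0.9087)
member 1 (0-2): L=3.6070, (cx,cy)=(1.0000,0.0000)
member 2 (1-2): L=4.3155, (cx,cy)=(0.4187,-0.9081)
member 3 (1-3): L=3.7357, (cx,cy)=(0.9905,0.1379)
member 4 (2-3): L=4.8212, (cx,cy)=(0.3926,0.9197)
solve A·x = −loads:
  F[0-1] = +780.9603 N (tension)
  F[0-2] = +445.3819 N (tension)
  F[1-2] = -4408.1711 N (compression)
  F[1-3] = +2409.6564 N (tension)
  F[2-3] = -3566.6268 N (compression)
  Rx@0 = -771.3400 N
  Ry@0 = -709.6833 N
  Ry@2 = +7283.3233 N

2409.656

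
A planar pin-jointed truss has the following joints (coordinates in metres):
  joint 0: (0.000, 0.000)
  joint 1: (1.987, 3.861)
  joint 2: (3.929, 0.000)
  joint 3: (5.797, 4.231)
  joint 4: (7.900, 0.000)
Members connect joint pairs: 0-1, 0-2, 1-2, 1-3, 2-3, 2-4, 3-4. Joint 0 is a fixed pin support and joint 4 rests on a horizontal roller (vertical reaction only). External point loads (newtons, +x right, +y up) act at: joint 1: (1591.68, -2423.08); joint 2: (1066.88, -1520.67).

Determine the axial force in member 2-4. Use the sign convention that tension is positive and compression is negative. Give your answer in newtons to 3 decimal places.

1065.493

N=5 nodes, M=7 members, R=3 reactions → 2N=10, M+R=10
member 0 (0-1): L=4.3423, (cx,cy)=(0.4576,0.8892)
member 1 (0-2): L=3.9290, (cx,cy)=(1.0000,0.0000)
member 2 (1-2): L=4.3219, (cx,cy)=(0.4493,-0.8934)
member 3 (1-3): L=3.8279, (cx,cy)=(0.9953,0.0967)
member 4 (2-3): L=4.6250, (cx,cy)=(0.4039,0.9148)
member 5 (2-4): L=3.9710, (cx,cy)=(1.0000,0.0000)
member 6 (3-4): L=4.7248, (cx,cy)=(0.4451,-0.8955)
solve A·x = −loads:
  F[0-1] = -2024.4885 N (compression)
  F[0-2] = +3584.9509 N (tension)
  F[1-2] = -925.8501 N (compression)
  F[1-3] = -2111.9373 N (compression)
  F[2-3] = +2566.4284 N (tension)
  F[2-4] = +1065.4927 N (tension)
  F[3-4] = -2393.8499 N (compression)
  Rx@0 = -2658.5600 N
  Ry@0 = +1800.0982 N
  Ry@4 = +2143.6518 N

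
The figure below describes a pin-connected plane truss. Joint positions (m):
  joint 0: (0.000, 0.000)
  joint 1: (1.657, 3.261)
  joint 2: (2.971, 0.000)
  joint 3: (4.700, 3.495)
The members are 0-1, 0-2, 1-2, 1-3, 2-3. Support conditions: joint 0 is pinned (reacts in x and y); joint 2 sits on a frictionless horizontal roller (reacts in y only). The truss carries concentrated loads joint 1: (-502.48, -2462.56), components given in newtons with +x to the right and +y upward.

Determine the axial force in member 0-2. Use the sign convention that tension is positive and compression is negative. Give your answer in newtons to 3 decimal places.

N=4 nodes, M=5 members, R=3 reactions → 2N=8, M+R=8
member 0 (0-1): L=3.6578, (cx,cy)=(0.4530,0.8915)
member 1 (0-2): L=2.9710, (cx,cy)=(1.0000,0.0000)
member 2 (1-2): L=3.5158, (cx,cy)=(0.3737,-0.9275)
member 3 (1-3): L=3.0520, (cx,cy)=(0.9971,0.0767)
member 4 (2-3): L=3.8993, (cx,cy)=(0.4434,0.8963)
solve A·x = −loads:
  F[0-1] = -1840.3111 N (compression)
  F[0-2] = +331.1809 N (tension)
  F[1-2] = -886.1184 N (compression)
  F[1-3] = +0.0000 N (tension)
  F[2-3] = +0.0000 N (tension)
  Rx@0 = +502.4800 N
  Ry@0 = +1640.6567 N
  Ry@2 = +821.9033 N

331.181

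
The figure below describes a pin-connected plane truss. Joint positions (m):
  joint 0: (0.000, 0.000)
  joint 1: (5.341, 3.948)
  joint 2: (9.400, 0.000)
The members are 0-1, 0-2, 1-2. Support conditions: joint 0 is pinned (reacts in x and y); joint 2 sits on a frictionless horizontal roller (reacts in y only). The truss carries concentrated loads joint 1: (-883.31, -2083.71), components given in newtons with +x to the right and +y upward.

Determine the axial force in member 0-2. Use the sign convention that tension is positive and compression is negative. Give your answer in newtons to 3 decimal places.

835.813

N=3 nodes, M=3 members, R=3 reactions → 2N=6, M+R=6
member 0 (0-1): L=6.6418, (cx,cy)=(0.8042,0.5944)
member 1 (0-2): L=9.4000, (cx,cy)=(1.0000,0.0000)
member 2 (1-2): L=5.6623, (cx,cy)=(0.7168,-0.6972)
solve A·x = −loads:
  F[0-1] = -2137.8023 N (compression)
  F[0-2] = +835.8128 N (tension)
  F[1-2] = -1165.9677 N (compression)
  Rx@0 = +883.3100 N
  Ry@0 = +1270.7539 N
  Ry@2 = +812.9561 N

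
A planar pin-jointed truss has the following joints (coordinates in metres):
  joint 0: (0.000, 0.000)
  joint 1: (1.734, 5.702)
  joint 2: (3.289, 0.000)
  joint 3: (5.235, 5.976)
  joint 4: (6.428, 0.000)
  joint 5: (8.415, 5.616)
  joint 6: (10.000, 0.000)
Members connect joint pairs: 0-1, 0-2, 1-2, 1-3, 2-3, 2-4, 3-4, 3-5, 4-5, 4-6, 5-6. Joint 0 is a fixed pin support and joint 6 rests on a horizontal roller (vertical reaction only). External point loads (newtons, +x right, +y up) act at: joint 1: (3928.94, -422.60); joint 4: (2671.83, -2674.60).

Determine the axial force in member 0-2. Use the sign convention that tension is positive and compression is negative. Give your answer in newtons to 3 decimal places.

N=7 nodes, M=11 members, R=3 reactions → 2N=14, M+R=14
member 0 (0-1): L=5.9598, (cx,cy)=(0.2909,0.9567)
member 1 (0-2): L=3.2890, (cx,cy)=(1.0000,0.0000)
member 2 (1-2): L=5.9102, (cx,cy)=(0.2631,-0.9648)
member 3 (1-3): L=3.5117, (cx,cy)=(0.9970,0.0780)
member 4 (2-3): L=6.2849, (cx,cy)=(0.3096,0.9509)
member 5 (2-4): L=3.1390, (cx,cy)=(1.0000,0.0000)
member 6 (3-4): L=6.0939, (cx,cy)=(0.1958,-0.9807)
member 7 (3-5): L=3.2003, (cx,cy)=(0.9937,-0.1125)
member 8 (4-5): L=5.9571, (cx,cy)=(0.3335,0.9427)
member 9 (4-6): L=3.5720, (cx,cy)=(1.0000,0.0000)
member 10 (5-6): L=5.8354, (cx,cy)=(0.2716,-0.9624)
solve A·x = −loads:
  F[0-1] = +977.8983 N (tension)
  F[0-2] = +6316.2525 N (tension)
  F[1-2] = -1667.8367 N (compression)
  F[1-3] = -3215.4119 N (compression)
  F[2-3] = +1692.2381 N (tension)
  F[2-4] = +5353.4669 N (tension)
  F[3-4] = -1100.2874 N (compression)
  F[3-5] = -2481.9880 N (compression)
  F[4-5] = +3981.6126 N (tension)
  F[4-6] = +1138.1726 N (tension)
  F[5-6] = -4190.3292 N (compression)
  Rx@0 = -6600.7700 N
  Ry@0 = -935.5933 N
  Ry@6 = +4032.7933 N

6316.252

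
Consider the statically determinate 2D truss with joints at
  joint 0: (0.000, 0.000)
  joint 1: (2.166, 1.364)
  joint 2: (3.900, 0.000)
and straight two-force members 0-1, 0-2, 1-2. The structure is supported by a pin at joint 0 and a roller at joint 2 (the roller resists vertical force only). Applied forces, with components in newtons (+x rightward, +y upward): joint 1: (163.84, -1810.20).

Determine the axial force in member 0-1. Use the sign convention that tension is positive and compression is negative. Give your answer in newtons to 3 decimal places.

-1402.843

N=3 nodes, M=3 members, R=3 reactions → 2N=6, M+R=6
member 0 (0-1): L=2.5597, (cx,cy)=(0.8462,0.5329)
member 1 (0-2): L=3.9000, (cx,cy)=(1.0000,0.0000)
member 2 (1-2): L=2.2062, (cx,cy)=(0.7860,-0.6183)
solve A·x = −loads:
  F[0-1] = -1402.8434 N (compression)
  F[0-2] = +1350.9172 N (tension)
  F[1-2] = -1718.7850 N (compression)
  Rx@0 = -163.8400 N
  Ry@0 = +747.5408 N
  Ry@2 = +1062.6592 N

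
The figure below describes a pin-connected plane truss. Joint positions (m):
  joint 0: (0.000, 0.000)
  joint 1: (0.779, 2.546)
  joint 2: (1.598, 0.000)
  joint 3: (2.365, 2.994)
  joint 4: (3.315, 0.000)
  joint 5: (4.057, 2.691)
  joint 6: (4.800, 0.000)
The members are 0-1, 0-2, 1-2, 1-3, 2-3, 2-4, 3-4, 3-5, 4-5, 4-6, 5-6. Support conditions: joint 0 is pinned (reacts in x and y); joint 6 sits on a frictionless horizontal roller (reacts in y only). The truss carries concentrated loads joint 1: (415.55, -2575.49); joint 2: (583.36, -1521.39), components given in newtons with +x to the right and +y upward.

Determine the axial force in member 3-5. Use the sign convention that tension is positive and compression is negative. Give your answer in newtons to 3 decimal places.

N=7 nodes, M=11 members, R=3 reactions → 2N=14, M+R=14
member 0 (0-1): L=2.6625, (cx,cy)=(0.2926,0.9562)
member 1 (0-2): L=1.5980, (cx,cy)=(1.0000,0.0000)
member 2 (1-2): L=2.6745, (cx,cy)=(0.3062,-0.9520)
member 3 (1-3): L=1.6481, (cx,cy)=(0.9623,0.2718)
member 4 (2-3): L=3.0907, (cx,cy)=(0.2482,0.9687)
member 5 (2-4): L=1.7170, (cx,cy)=(1.0000,0.0000)
member 6 (3-4): L=3.1411, (cx,cy)=(0.3024,-0.9532)
member 7 (3-5): L=1.7189, (cx,cy)=(0.9843,-0.1763)
member 8 (4-5): L=2.7914, (cx,cy)=(0.2658,0.9640)
member 9 (4-6): L=1.4850, (cx,cy)=(1.0000,0.0000)
member 10 (5-6): L=2.7917, (cx,cy)=(0.2661,-0.9639)
solve A·x = −loads:
  F[0-1] = -3087.0770 N (compression)
  F[0-2] = +1902.1304 N (tension)
  F[1-2] = +3.8359 N (tension)
  F[1-3] = -1371.5940 N (compression)
  F[2-3] = +1566.7498 N (tension)
  F[2-4] = +931.1324 N (tension)
  F[3-4] = -1088.0289 N (compression)
  F[3-5] = -611.6450 N (compression)
  F[4-5] = +1075.7761 N (tension)
  F[4-6] = +316.1108 N (tension)
  F[5-6] = -1187.7298 N (compression)
  Rx@0 = -998.9100 N
  Ry@0 = +2951.9887 N
  Ry@6 = +1144.8913 N

-611.645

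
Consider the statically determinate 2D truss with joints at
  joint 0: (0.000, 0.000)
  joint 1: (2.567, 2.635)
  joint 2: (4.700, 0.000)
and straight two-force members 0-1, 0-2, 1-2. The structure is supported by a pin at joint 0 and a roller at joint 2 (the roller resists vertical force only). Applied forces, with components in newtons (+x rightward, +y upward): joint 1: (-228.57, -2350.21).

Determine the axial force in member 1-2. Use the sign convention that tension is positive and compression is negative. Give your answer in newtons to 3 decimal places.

N=3 nodes, M=3 members, R=3 reactions → 2N=6, M+R=6
member 0 (0-1): L=3.6787, (cx,cy)=(0.6978,0.7163)
member 1 (0-2): L=4.7000, (cx,cy)=(1.0000,0.0000)
member 2 (1-2): L=3.3901, (cx,cy)=(0.6292,-0.7773)
solve A·x = −loads:
  F[0-1] = -1667.9590 N (compression)
  F[0-2] = +935.3384 N (tension)
  F[1-2] = -1486.5961 N (compression)
  Rx@0 = +228.5700 N
  Ry@0 = +1194.7404 N
  Ry@2 = +1155.4696 N

-1486.596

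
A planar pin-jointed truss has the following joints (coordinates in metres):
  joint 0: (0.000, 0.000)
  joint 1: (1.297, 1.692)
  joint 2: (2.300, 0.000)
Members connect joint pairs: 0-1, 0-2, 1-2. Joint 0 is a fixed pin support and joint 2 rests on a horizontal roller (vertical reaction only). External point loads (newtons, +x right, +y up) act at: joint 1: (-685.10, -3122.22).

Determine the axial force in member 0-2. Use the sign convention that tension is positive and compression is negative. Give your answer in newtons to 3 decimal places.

744.938

N=3 nodes, M=3 members, R=3 reactions → 2N=6, M+R=6
member 0 (0-1): L=2.1319, (cx,cy)=(0.6084,0.7937)
member 1 (0-2): L=2.3000, (cx,cy)=(1.0000,0.0000)
member 2 (1-2): L=1.9669, (cx,cy)=(0.5099,-0.8602)
solve A·x = −loads:
  F[0-1] = -2350.5964 N (compression)
  F[0-2] = +744.9381 N (tension)
  F[1-2] = -1460.8697 N (compression)
  Rx@0 = +685.1000 N
  Ry@0 = +1865.5547 N
  Ry@2 = +1256.6653 N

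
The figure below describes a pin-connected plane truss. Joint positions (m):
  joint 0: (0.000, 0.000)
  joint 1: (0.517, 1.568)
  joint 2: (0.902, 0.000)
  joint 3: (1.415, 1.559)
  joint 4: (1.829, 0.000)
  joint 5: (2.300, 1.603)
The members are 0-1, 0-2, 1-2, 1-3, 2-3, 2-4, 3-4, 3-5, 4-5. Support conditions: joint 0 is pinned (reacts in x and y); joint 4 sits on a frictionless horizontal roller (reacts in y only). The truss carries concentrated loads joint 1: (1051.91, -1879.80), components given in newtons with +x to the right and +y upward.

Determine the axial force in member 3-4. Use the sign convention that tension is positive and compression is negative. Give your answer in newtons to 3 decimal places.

-1482.833

N=6 nodes, M=9 members, R=3 reactions → 2N=12, M+R=12
member 0 (0-1): L=1.6510, (cx,cy)=(0.3131,0.9497)
member 1 (0-2): L=0.9020, (cx,cy)=(1.0000,0.0000)
member 2 (1-2): L=1.6146, (cx,cy)=(0.2385,-0.9712)
member 3 (1-3): L=0.8980, (cx,cy)=(0.9999,-0.0100)
member 4 (2-3): L=1.6412, (cx,cy)=(0.3126,0.9499)
member 5 (2-4): L=0.9270, (cx,cy)=(1.0000,0.0000)
member 6 (3-4): L=1.6130, (cx,cy)=(0.2567,-0.9665)
member 7 (3-5): L=0.8861, (cx,cy)=(0.9988,0.0497)
member 8 (4-5): L=1.6708, (cx,cy)=(0.2819,0.9594)
solve A·x = −loads:
  F[0-1] = -470.2909 N (compression)
  F[0-2] = +1199.1755 N (tension)
  F[1-2] = -1466.9644 N (compression)
  F[1-3] = -849.4161 N (compression)
  F[2-3] = +1499.7959 N (tension)
  F[2-4] = +380.5828 N (tension)
  F[3-4] = -1482.8330 N (compression)
  F[3-5] = +0.0000 N (tension)
  F[4-5] = -0.0000 N (compression)
  Rx@0 = -1051.9100 N
  Ry@0 = +446.6390 N
  Ry@4 = +1433.1610 N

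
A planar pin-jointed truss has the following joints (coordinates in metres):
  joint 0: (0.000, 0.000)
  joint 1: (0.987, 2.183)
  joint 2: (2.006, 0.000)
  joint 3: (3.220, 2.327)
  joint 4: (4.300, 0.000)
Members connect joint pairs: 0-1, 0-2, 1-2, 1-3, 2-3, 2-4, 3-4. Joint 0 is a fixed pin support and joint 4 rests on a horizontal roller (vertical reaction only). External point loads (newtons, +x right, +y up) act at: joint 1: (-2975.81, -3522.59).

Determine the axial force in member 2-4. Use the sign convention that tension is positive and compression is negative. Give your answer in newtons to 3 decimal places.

-325.896

N=5 nodes, M=7 members, R=3 reactions → 2N=10, M+R=10
member 0 (0-1): L=2.3958, (cx,cy)=(0.4120,0.9112)
member 1 (0-2): L=2.0060, (cx,cy)=(1.0000,0.0000)
member 2 (1-2): L=2.4091, (cx,cy)=(0.4230,-0.9061)
member 3 (1-3): L=2.2376, (cx,cy)=(0.9979,0.0644)
member 4 (2-3): L=2.6246, (cx,cy)=(0.4625,0.8866)
member 5 (2-4): L=2.2940, (cx,cy)=(1.0000,0.0000)
member 6 (3-4): L=2.5654, (cx,cy)=(0.4210,-0.9071)
solve A·x = −loads:
  F[0-1] = -4636.5280 N (compression)
  F[0-2] = -1065.6619 N (compression)
  F[1-2] = +825.8974 N (tension)
  F[1-3] = +717.8148 N (tension)
  F[2-3] = -844.1017 N (compression)
  F[2-4] = -325.8961 N (compression)
  F[3-4] = +774.1269 N (tension)
  Rx@0 = +2975.8100 N
  Ry@0 = +4224.7753 N
  Ry@4 = -702.1853 N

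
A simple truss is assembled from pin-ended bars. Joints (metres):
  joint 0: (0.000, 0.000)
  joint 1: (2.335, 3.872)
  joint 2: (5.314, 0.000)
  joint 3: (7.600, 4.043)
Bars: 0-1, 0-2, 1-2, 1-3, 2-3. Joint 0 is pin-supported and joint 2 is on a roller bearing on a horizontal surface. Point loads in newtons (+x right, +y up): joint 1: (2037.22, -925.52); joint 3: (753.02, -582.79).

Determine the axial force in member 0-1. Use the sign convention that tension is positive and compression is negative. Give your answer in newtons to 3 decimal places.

N=4 nodes, M=5 members, R=3 reactions → 2N=8, M+R=8
member 0 (0-1): L=4.5216, (cx,cy)=(0.5164,0.8563)
member 1 (0-2): L=5.3140, (cx,cy)=(1.0000,0.0000)
member 2 (1-2): L=4.8854, (cx,cy)=(0.6098,-0.7926)
member 3 (1-3): L=5.2678, (cx,cy)=(0.9995,0.0325)
member 4 (2-3): L=4.6445, (cx,cy)=(0.4922,0.8705)
solve A·x = −loads:
  F[0-1] = +2089.3366 N (tension)
  F[0-2] = +1711.2786 N (tension)
  F[1-2] = -3379.9938 N (compression)
  F[1-3] = +1103.3755 N (tension)
  F[2-3] = -710.6453 N (compression)
  Rx@0 = -2790.2400 N
  Ry@0 = -1789.1813 N
  Ry@2 = +3297.4913 N

2089.337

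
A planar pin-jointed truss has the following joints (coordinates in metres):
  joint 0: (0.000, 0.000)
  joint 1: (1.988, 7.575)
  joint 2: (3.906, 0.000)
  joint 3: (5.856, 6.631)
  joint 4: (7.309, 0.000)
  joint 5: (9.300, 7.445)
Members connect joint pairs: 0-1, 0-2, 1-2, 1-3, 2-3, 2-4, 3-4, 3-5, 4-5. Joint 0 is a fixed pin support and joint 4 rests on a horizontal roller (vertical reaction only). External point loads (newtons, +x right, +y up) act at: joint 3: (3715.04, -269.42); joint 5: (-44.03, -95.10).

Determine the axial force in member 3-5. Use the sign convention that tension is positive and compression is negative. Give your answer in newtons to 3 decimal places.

-20.399

N=6 nodes, M=9 members, R=3 reactions → 2N=12, M+R=12
member 0 (0-1): L=7.8315, (cx,cy)=(0.2538,0.9672)
member 1 (0-2): L=3.9060, (cx,cy)=(1.0000,0.0000)
member 2 (1-2): L=7.8140, (cx,cy)=(0.2455,-0.9694)
member 3 (1-3): L=3.9815, (cx,cy)=(0.9715,-0.2371)
member 4 (2-3): L=6.9118, (cx,cy)=(0.2821,0.9594)
member 5 (2-4): L=3.4030, (cx,cy)=(1.0000,0.0000)
member 6 (3-4): L=6.7883, (cx,cy)=(0.2140,-0.9768)
member 7 (3-5): L=3.5389, (cx,cy)=(0.9732,0.2300)
member 8 (4-5): L=7.7066, (cx,cy)=(0.2583,0.9661)
solve A·x = −loads:
  F[0-1] = +3409.6035 N (tension)
  F[0-2] = +2805.4962 N (tension)
  F[1-2] = -3858.3166 N (compression)
  F[1-3] = +1865.7575 N (tension)
  F[2-3] = +3898.6577 N (tension)
  F[2-4] = +758.5346 N (tension)
  F[3-4] = -3656.7825 N (compression)
  F[3-5] = -20.3994 N (compression)
  F[4-5] = -93.5849 N (compression)
  Rx@0 = -3671.0100 N
  Ry@0 = -3297.9209 N
  Ry@4 = +3662.4409 N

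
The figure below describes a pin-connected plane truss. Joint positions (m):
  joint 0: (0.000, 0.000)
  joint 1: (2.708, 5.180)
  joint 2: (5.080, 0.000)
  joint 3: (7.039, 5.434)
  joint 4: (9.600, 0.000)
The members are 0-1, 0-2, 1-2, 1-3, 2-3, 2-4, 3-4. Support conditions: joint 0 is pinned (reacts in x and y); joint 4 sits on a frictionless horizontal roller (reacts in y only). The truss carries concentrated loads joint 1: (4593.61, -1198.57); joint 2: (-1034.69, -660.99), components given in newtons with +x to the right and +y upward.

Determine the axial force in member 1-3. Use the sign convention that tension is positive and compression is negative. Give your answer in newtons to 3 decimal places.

N=5 nodes, M=7 members, R=3 reactions → 2N=10, M+R=10
member 0 (0-1): L=5.8451, (cx,cy)=(0.4633,0.8862)
member 1 (0-2): L=5.0800, (cx,cy)=(1.0000,0.0000)
member 2 (1-2): L=5.6973, (cx,cy)=(0.4163,-0.9092)
member 3 (1-3): L=4.3384, (cx,cy)=(0.9983,0.0585)
member 4 (2-3): L=5.7763, (cx,cy)=(0.3391,0.9407)
member 5 (2-4): L=4.5200, (cx,cy)=(1.0000,0.0000)
member 6 (3-4): L=6.0073, (cx,cy)=(0.4263,-0.9046)
solve A·x = −loads:
  F[0-1] = +1474.7649 N (tension)
  F[0-2] = +2875.6749 N (tension)
  F[1-2] = -2929.2749 N (compression)
  F[1-3] = -2695.4129 N (compression)
  F[2-3] = +3533.7395 N (tension)
  F[2-4] = +1492.3485 N (tension)
  F[3-4] = -3500.5519 N (compression)
  Rx@0 = -3558.9200 N
  Ry@0 = -1306.9459 N
  Ry@4 = +3166.5059 N

-2695.413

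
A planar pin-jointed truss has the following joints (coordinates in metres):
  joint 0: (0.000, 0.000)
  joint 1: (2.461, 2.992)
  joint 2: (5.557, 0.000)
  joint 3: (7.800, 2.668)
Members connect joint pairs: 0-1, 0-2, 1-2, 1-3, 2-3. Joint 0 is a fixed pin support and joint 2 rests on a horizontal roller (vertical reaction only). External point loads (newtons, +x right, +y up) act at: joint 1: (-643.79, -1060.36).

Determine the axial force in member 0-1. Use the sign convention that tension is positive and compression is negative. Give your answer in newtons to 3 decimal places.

-1213.752

N=4 nodes, M=5 members, R=3 reactions → 2N=8, M+R=8
member 0 (0-1): L=3.8741, (cx,cy)=(0.6352,0.7723)
member 1 (0-2): L=5.5570, (cx,cy)=(1.0000,0.0000)
member 2 (1-2): L=4.3055, (cx,cy)=(0.7191,-0.6949)
member 3 (1-3): L=5.3488, (cx,cy)=(0.9982,-0.0606)
member 4 (2-3): L=3.4856, (cx,cy)=(0.6435,0.7654)
solve A·x = −loads:
  F[0-1] = -1213.7524 N (compression)
  F[0-2] = +127.2410 N (tension)
  F[1-2] = -176.9494 N (compression)
  F[1-3] = +0.0000 N (tension)
  F[2-3] = -0.0000 N (compression)
  Rx@0 = +643.7900 N
  Ry@0 = +937.3932 N
  Ry@2 = +122.9668 N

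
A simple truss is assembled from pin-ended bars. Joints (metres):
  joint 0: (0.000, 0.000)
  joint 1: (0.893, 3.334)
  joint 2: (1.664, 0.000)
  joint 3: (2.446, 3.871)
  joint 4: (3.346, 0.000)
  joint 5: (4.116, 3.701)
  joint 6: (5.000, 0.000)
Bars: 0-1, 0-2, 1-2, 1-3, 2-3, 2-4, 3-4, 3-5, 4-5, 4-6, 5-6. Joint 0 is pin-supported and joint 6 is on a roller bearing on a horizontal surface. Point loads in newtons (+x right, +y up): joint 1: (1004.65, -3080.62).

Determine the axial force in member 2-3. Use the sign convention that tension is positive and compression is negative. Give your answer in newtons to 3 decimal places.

1643.528

N=7 nodes, M=11 members, R=3 reactions → 2N=14, M+R=14
member 0 (0-1): L=3.4515, (cx,cy)=(0.2587,0.9660)
member 1 (0-2): L=1.6640, (cx,cy)=(1.0000,0.0000)
member 2 (1-2): L=3.4220, (cx,cy)=(0.2253,-0.9743)
member 3 (1-3): L=1.6432, (cx,cy)=(0.9451,0.3268)
member 4 (2-3): L=3.9492, (cx,cy)=(0.1980,0.9802)
member 5 (2-4): L=1.6820, (cx,cy)=(1.0000,0.0000)
member 6 (3-4): L=3.9742, (cx,cy)=(0.2265,-0.9740)
member 7 (3-5): L=1.6786, (cx,cy)=(0.9949,-0.1013)
member 8 (4-5): L=3.7803, (cx,cy)=(0.2037,0.9790)
member 9 (4-6): L=1.6540, (cx,cy)=(1.0000,0.0000)
member 10 (5-6): L=3.8051, (cx,cy)=(0.2323,-0.9726)
solve A·x = −loads:
  F[0-1] = -1926.1032 N (compression)
  F[0-2] = +1502.9838 N (tension)
  F[1-2] = -1653.5001 N (compression)
  F[1-3] = -1196.1105 N (compression)
  F[2-3] = +1643.5282 N (tension)
  F[2-4] = +804.9945 N (tension)
  F[3-4] = -1196.8367 N (compression)
  F[3-5] = -536.7207 N (compression)
  F[4-5] = +1190.7067 N (tension)
  F[4-6] = +291.4261 N (tension)
  F[5-6] = -1254.4208 N (compression)
  Rx@0 = -1004.6500 N
  Ry@0 = +1860.5206 N
  Ry@6 = +1220.0994 N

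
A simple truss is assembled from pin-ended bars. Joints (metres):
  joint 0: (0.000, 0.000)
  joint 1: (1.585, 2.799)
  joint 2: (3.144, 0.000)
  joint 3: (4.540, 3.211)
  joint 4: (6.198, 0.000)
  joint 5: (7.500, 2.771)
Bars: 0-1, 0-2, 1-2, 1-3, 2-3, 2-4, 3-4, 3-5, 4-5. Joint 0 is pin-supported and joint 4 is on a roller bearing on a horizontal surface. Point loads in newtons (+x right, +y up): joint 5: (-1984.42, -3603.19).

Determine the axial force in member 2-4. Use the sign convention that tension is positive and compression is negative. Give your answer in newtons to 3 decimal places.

N=6 nodes, M=9 members, R=3 reactions → 2N=12, M+R=12
member 0 (0-1): L=3.2166, (cx,cy)=(0.4928,0.8702)
member 1 (0-2): L=3.1440, (cx,cy)=(1.0000,0.0000)
member 2 (1-2): L=3.2039, (cx,cy)=(0.4866,-0.8736)
member 3 (1-3): L=2.9836, (cx,cy)=(0.9904,0.1381)
member 4 (2-3): L=3.5013, (cx,cy)=(0.3987,0.9171)
member 5 (2-4): L=3.0540, (cx,cy)=(1.0000,0.0000)
member 6 (3-4): L=3.6138, (cx,cy)=(0.4588,-0.8885)
member 7 (3-5): L=2.9925, (cx,cy)=(0.9891,-0.1470)
member 8 (4-5): L=3.0616, (cx,cy)=(0.4253,0.9051)
solve A·x = −loads:
  F[0-1] = -149.7179 N (compression)
  F[0-2] = -1910.6460 N (compression)
  F[1-2] = +127.4537 N (tension)
  F[1-3] = -137.1061 N (compression)
  F[2-3] = -121.4148 N (compression)
  F[2-4] = -1800.2187 N (compression)
  F[3-4] = +192.1898 N (tension)
  F[3-5] = -275.3704 N (compression)
  F[4-5] = -4025.8518 N (compression)
  Rx@0 = +1984.4200 N
  Ry@0 = +130.2798 N
  Ry@4 = +3472.9102 N

-1800.219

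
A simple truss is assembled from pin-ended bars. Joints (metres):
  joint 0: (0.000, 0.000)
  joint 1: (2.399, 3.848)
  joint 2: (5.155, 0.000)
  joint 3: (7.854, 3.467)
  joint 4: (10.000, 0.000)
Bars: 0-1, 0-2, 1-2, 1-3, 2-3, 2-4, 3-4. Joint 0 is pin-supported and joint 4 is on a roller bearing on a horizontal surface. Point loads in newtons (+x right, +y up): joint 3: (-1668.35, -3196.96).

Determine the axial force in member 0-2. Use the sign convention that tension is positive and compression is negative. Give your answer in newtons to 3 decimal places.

N=5 nodes, M=7 members, R=3 reactions → 2N=10, M+R=10
member 0 (0-1): L=4.5346, (cx,cy)=(0.5290,0.8486)
member 1 (0-2): L=5.1550, (cx,cy)=(1.0000,0.0000)
member 2 (1-2): L=4.7331, (cx,cy)=(0.5823,-0.8130)
member 3 (1-3): L=5.4683, (cx,cy)=(0.9976,-0.0697)
member 4 (2-3): L=4.3937, (cx,cy)=(0.6143,0.7891)
member 5 (2-4): L=4.8450, (cx,cy)=(1.0000,0.0000)
member 6 (3-4): L=4.0774, (cx,cy)=(0.5263,-0.8503)
solve A·x = −loads:
  F[0-1] = -1490.0964 N (compression)
  F[0-2] = -880.0188 N (compression)
  F[1-2] = +1708.5428 N (tension)
  F[1-3] = -1787.5204 N (compression)
  F[2-3] = -1760.3090 N (compression)
  F[2-4] = +1196.1616 N (tension)
  F[3-4] = -2272.7217 N (compression)
  Rx@0 = +1668.3500 N
  Ry@0 = +1264.4846 N
  Ry@4 = +1932.4754 N

-880.019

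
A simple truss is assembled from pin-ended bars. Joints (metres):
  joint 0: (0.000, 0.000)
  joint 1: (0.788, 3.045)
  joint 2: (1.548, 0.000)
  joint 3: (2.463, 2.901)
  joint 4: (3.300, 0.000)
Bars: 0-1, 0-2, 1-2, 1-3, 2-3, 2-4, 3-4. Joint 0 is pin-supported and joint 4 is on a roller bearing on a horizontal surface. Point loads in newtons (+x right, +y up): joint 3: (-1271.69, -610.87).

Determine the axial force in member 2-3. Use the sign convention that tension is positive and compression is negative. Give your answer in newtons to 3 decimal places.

N=5 nodes, M=7 members, R=3 reactions → 2N=10, M+R=10
member 0 (0-1): L=3.1453, (cx,cy)=(0.2505,0.9681)
member 1 (0-2): L=1.5480, (cx,cy)=(1.0000,0.0000)
member 2 (1-2): L=3.1384, (cx,cy)=(0.2422,-0.9702)
member 3 (1-3): L=1.6812, (cx,cy)=(0.9963,-0.0857)
member 4 (2-3): L=3.0419, (cx,cy)=(0.3008,0.9537)
member 5 (2-4): L=1.7520, (cx,cy)=(1.0000,0.0000)
member 6 (3-4): L=3.0193, (cx,cy)=(0.2772,-0.9608)
solve A·x = −loads:
  F[0-1] = -1314.8011 N (compression)
  F[0-2] = -942.2905 N (compression)
  F[1-2] = +1370.5124 N (tension)
  F[1-3] = -663.7230 N (compression)
  F[2-3] = -1394.2947 N (compression)
  F[2-4] = -191.0010 N (compression)
  F[3-4] = +689.0032 N (tension)
  Rx@0 = +1271.6900 N
  Ry@0 = +1272.8700 N
  Ry@4 = -662.0000 N

-1394.295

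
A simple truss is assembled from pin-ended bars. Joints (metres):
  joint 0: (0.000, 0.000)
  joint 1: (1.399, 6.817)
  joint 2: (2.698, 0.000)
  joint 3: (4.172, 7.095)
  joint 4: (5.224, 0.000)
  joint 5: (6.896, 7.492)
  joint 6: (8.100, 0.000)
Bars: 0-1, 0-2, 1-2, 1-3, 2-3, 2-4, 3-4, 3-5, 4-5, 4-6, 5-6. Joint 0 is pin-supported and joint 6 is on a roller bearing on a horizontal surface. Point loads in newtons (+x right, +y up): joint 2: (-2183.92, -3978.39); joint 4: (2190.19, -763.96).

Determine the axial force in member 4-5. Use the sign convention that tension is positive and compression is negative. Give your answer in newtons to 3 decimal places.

1970.282

N=7 nodes, M=11 members, R=3 reactions → 2N=14, M+R=14
member 0 (0-1): L=6.9591, (cx,cy)=(0.2010,0.9796)
member 1 (0-2): L=2.6980, (cx,cy)=(1.0000,0.0000)
member 2 (1-2): L=6.9397, (cx,cy)=(0.1872,-0.9823)
member 3 (1-3): L=2.7869, (cx,cy)=(0.9950,0.0998)
member 4 (2-3): L=7.2465, (cx,cy)=(0.2034,0.9791)
member 5 (2-4): L=2.5260, (cx,cy)=(1.0000,0.0000)
member 6 (3-4): L=7.1726, (cx,cy)=(0.1467,-0.9892)
member 7 (3-5): L=2.7528, (cx,cy)=(0.9895,0.1442)
member 8 (4-5): L=7.6763, (cx,cy)=(0.2178,0.9760)
member 9 (4-6): L=2.8760, (cx,cy)=(1.0000,0.0000)
member 10 (5-6): L=7.5881, (cx,cy)=(0.1587,-0.9873)
solve A·x = −loads:
  F[0-1] = -2985.4444 N (compression)
  F[0-2] = +606.4415 N (tension)
  F[1-2] = +2861.2067 N (tension)
  F[1-3] = -1141.4394 N (compression)
  F[2-3] = +1192.6905 N (tension)
  F[2-4] = +3083.3327 N (tension)
  F[3-4] = -1171.6881 N (compression)
  F[3-5] = -728.9114 N (compression)
  F[4-5] = +1970.2824 N (tension)
  F[4-6] = +292.1379 N (tension)
  F[5-6] = -1841.1791 N (compression)
  Rx@0 = -6.2700 N
  Ry@0 = +2924.4953 N
  Ry@6 = +1817.8547 N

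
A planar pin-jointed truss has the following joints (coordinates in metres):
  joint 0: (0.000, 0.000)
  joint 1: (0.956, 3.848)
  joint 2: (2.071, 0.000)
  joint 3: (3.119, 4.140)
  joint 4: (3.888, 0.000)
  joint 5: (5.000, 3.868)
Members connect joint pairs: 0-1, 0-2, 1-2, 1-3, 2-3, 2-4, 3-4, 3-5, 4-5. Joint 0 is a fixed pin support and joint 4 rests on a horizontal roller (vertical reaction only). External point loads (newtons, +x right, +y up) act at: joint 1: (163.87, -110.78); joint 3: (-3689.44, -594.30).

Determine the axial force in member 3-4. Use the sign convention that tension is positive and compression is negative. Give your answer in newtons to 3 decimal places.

N=6 nodes, M=9 members, R=3 reactions → 2N=12, M+R=12
member 0 (0-1): L=3.9650, (cx,cy)=(0.2411,0.9705)
member 1 (0-2): L=2.0710, (cx,cy)=(1.0000,0.0000)
member 2 (1-2): L=4.0063, (cx,cy)=(0.2783,-0.9605)
member 3 (1-3): L=2.1826, (cx,cy)=(0.9910,0.1338)
member 4 (2-3): L=4.2706, (cx,cy)=(0.2454,0.9694)
member 5 (2-4): L=1.8170, (cx,cy)=(1.0000,0.0000)
member 6 (3-4): L=4.2108, (cx,cy)=(0.1826,-0.9832)
member 7 (3-5): L=1.9006, (cx,cy)=(0.9897,-0.1431)
member 8 (4-5): L=4.0247, (cx,cy)=(0.2763,0.9611)
solve A·x = −loads:
  F[0-1] = -4088.0812 N (compression)
  F[0-2] = -2539.8881 N (compression)
  F[1-2] = +3708.6928 N (tension)
  F[1-3] = -2201.5184 N (compression)
  F[2-3] = -3674.5239 N (compression)
  F[2-4] = -605.9855 N (compression)
  F[3-4] = +3318.1959 N (tension)
  F[3-5] = -0.0000 N (tension)
  F[4-5] = +0.0000 N (tension)
  Rx@0 = +3525.5700 N
  Ry@0 = +3967.4726 N
  Ry@4 = -3262.3926 N

3318.196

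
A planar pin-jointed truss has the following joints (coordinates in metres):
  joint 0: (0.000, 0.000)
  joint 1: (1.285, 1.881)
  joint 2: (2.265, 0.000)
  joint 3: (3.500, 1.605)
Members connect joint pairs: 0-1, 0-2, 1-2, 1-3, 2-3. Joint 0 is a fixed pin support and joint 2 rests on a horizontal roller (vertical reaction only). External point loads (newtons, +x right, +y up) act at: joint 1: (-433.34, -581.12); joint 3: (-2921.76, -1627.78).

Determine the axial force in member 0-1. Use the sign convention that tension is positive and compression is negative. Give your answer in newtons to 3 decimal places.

N=4 nodes, M=5 members, R=3 reactions → 2N=8, M+R=8
member 0 (0-1): L=2.2780, (cx,cy)=(0.5641,0.8257)
member 1 (0-2): L=2.2650, (cx,cy)=(1.0000,0.0000)
member 2 (1-2): L=2.1210, (cx,cy)=(0.4621,-0.8869)
member 3 (1-3): L=2.2321, (cx,cy)=(0.9923,-0.1236)
member 4 (2-3): L=2.0252, (cx,cy)=(0.6098,0.7925)
solve A·x = −loads:
  F[0-1] = -2172.8286 N (compression)
  F[0-2] = -2129.4383 N (compression)
  F[1-2] = +1581.7903 N (tension)
  F[1-3] = -1534.9677 N (compression)
  F[2-3] = -2293.3792 N (compression)
  Rx@0 = +3355.1000 N
  Ry@0 = +1794.1398 N
  Ry@2 = +414.7602 N

-2172.829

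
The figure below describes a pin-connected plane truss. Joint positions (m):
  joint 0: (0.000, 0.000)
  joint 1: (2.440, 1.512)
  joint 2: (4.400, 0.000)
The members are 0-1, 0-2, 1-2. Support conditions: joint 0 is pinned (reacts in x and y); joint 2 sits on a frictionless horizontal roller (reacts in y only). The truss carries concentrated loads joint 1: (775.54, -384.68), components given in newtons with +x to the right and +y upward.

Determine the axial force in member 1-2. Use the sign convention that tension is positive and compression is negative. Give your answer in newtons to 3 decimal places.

N=3 nodes, M=3 members, R=3 reactions → 2N=6, M+R=6
member 0 (0-1): L=2.8705, (cx,cy)=(0.8500,0.5267)
member 1 (0-2): L=4.4000, (cx,cy)=(1.0000,0.0000)
member 2 (1-2): L=2.4754, (cx,cy)=(0.7918,-0.6108)
solve A·x = −loads:
  F[0-1] = +180.6329 N (tension)
  F[0-2] = +621.9970 N (tension)
  F[1-2] = -785.5658 N (compression)
  Rx@0 = -775.5400 N
  Ry@0 = -95.1463 N
  Ry@2 = +479.8263 N

-785.566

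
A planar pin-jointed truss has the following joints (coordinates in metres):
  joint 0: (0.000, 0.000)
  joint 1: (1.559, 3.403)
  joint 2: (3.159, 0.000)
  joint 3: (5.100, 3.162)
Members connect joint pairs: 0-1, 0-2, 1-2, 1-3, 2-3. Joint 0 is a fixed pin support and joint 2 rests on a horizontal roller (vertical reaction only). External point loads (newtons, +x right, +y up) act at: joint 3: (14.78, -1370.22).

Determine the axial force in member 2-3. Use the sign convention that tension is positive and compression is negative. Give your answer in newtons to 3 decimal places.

-1542.175

N=4 nodes, M=5 members, R=3 reactions → 2N=8, M+R=8
member 0 (0-1): L=3.7431, (cx,cy)=(0.4165,0.9091)
member 1 (0-2): L=3.1590, (cx,cy)=(1.0000,0.0000)
member 2 (1-2): L=3.7604, (cx,cy)=(0.4255,-0.9050)
member 3 (1-3): L=3.5492, (cx,cy)=(0.9977,-0.0679)
member 4 (2-3): L=3.7102, (cx,cy)=(0.5231,0.8522)
solve A·x = −loads:
  F[0-1] = +942.3284 N (tension)
  F[0-2] = -377.6982 N (compression)
  F[1-2] = -1008.4618 N (compression)
  F[1-3] = +823.4688 N (tension)
  F[2-3] = -1542.1747 N (compression)
  Rx@0 = -14.7800 N
  Ry@0 = -856.7051 N
  Ry@2 = +2226.9251 N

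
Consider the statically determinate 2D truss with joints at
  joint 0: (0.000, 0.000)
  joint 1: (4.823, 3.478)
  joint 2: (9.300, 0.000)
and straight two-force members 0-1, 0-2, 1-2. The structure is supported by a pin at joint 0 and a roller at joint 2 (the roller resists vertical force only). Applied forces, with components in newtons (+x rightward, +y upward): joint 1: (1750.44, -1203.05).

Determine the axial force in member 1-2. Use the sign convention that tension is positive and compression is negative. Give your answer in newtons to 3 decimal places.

-2084.034

N=3 nodes, M=3 members, R=3 reactions → 2N=6, M+R=6
member 0 (0-1): L=5.9462, (cx,cy)=(0.8111,0.5849)
member 1 (0-2): L=9.3000, (cx,cy)=(1.0000,0.0000)
member 2 (1-2): L=5.6692, (cx,cy)=(0.7897,-0.6135)
solve A·x = −loads:
  F[0-1] = +129.0482 N (tension)
  F[0-2] = +1645.7689 N (tension)
  F[1-2] = -2084.0339 N (compression)
  Rx@0 = -1750.4400 N
  Ry@0 = -75.4812 N
  Ry@2 = +1278.5312 N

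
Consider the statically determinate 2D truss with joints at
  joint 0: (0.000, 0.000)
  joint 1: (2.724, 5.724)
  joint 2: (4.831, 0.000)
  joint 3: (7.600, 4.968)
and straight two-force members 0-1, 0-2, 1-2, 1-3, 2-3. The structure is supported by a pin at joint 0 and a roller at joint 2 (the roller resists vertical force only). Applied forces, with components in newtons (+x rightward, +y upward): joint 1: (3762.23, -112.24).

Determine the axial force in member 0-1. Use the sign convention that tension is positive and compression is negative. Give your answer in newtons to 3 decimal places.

N=4 nodes, M=5 members, R=3 reactions → 2N=8, M+R=8
member 0 (0-1): L=6.3391, (cx,cy)=(0.4297,0.9030)
member 1 (0-2): L=4.8310, (cx,cy)=(1.0000,0.0000)
member 2 (1-2): L=6.0995, (cx,cy)=(0.3454,-0.9384)
member 3 (1-3): L=4.9343, (cx,cy)=(0.9882,-0.1532)
member 4 (2-3): L=5.6876, (cx,cy)=(0.4869,0.8735)
solve A·x = −loads:
  F[0-1] = +4882.4875 N (tension)
  F[0-2] = +1664.1610 N (tension)
  F[1-2] = -4817.5190 N (compression)
  F[1-3] = +0.0000 N (tension)
  F[2-3] = -0.0000 N (compression)
  Rx@0 = -3762.2300 N
  Ry@0 = -4408.7176 N
  Ry@2 = +4520.9576 N

4882.488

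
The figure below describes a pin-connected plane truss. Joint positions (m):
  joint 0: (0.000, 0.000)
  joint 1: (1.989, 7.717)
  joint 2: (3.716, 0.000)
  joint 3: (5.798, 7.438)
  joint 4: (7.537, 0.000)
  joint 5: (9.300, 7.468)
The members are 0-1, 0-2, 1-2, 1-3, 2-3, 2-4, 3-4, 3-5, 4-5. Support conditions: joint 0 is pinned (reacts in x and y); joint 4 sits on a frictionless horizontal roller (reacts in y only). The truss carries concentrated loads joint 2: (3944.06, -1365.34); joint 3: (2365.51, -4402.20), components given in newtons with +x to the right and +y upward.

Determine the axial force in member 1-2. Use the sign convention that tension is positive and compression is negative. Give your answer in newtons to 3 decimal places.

N=6 nodes, M=9 members, R=3 reactions → 2N=12, M+R=12
member 0 (0-1): L=7.9692, (cx,cy)=(0.2496,0.9684)
member 1 (0-2): L=3.7160, (cx,cy)=(1.0000,0.0000)
member 2 (1-2): L=7.9079, (cx,cy)=(0.2184,-0.9759)
member 3 (1-3): L=3.8192, (cx,cy)=(0.9973,-0.0731)
member 4 (2-3): L=7.7239, (cx,cy)=(0.2696,0.9630)
member 5 (2-4): L=3.8210, (cx,cy)=(1.0000,0.0000)
member 6 (3-4): L=7.6386, (cx,cy)=(0.2277,-0.9737)
member 7 (3-5): L=3.5021, (cx,cy)=(1.0000,0.0086)
member 8 (4-5): L=7.6733, (cx,cy)=(0.2298,0.9732)
solve A·x = −loads:
  F[0-1] = +647.0220 N (tension)
  F[0-2] = +6148.0825 N (tension)
  F[1-2] = -665.0664 N (compression)
  F[1-3] = +307.5529 N (tension)
  F[2-3] = +2091.7789 N (tension)
  F[2-4] = +1494.9334 N (tension)
  F[3-4] = -6566.5177 N (compression)
  F[3-5] = -0.0000 N (compression)
  F[4-5] = +0.0000 N (tension)
  Rx@0 = -6309.5700 N
  Ry@0 = -626.5455 N
  Ry@4 = +6394.0855 N

-665.066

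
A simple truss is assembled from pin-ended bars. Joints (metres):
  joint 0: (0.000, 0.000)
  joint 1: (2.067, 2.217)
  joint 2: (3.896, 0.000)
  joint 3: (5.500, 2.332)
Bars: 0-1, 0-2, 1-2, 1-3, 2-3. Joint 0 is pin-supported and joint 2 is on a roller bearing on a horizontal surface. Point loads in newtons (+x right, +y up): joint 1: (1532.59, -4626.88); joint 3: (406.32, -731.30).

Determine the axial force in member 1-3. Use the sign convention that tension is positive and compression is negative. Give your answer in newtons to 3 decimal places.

931.292

N=4 nodes, M=5 members, R=3 reactions → 2N=8, M+R=8
member 0 (0-1): L=3.0311, (cx,cy)=(0.6819,0.7314)
member 1 (0-2): L=3.8960, (cx,cy)=(1.0000,0.0000)
member 2 (1-2): L=2.8741, (cx,cy)=(0.6364,-0.7714)
member 3 (1-3): L=3.4349, (cx,cy)=(0.9994,0.0335)
member 4 (2-3): L=2.8304, (cx,cy)=(0.5667,0.8239)
solve A·x = −loads:
  F[0-1] = -1033.2210 N (compression)
  F[0-2] = +2643.4947 N (tension)
  F[1-2] = -4978.0877 N (compression)
  F[1-3] = +931.2918 N (tension)
  F[2-3] = -925.4308 N (compression)
  Rx@0 = -1938.9100 N
  Ry@0 = +755.7156 N
  Ry@2 = +4602.4644 N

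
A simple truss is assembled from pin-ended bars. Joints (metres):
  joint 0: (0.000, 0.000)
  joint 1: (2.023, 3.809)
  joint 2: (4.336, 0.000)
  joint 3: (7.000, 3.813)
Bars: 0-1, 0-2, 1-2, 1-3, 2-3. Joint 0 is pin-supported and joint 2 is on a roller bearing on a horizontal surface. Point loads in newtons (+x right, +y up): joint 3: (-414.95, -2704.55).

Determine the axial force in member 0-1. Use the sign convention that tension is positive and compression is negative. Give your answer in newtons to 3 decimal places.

1468.298

N=4 nodes, M=5 members, R=3 reactions → 2N=8, M+R=8
member 0 (0-1): L=4.3129, (cx,cy)=(0.4691,0.8832)
member 1 (0-2): L=4.3360, (cx,cy)=(1.0000,0.0000)
member 2 (1-2): L=4.4563, (cx,cy)=(0.5190,-0.8547)
member 3 (1-3): L=4.9770, (cx,cy)=(1.0000,0.0008)
member 4 (2-3): L=4.6514, (cx,cy)=(0.5727,0.8197)
solve A·x = −loads:
  F[0-1] = +1468.2981 N (tension)
  F[0-2] = -1103.6687 N (compression)
  F[1-2] = -1515.7282 N (compression)
  F[1-3] = +1475.4465 N (tension)
  F[2-3] = -3300.6974 N (compression)
  Rx@0 = +414.9500 N
  Ry@0 = -1296.7520 N
  Ry@2 = +4001.3020 N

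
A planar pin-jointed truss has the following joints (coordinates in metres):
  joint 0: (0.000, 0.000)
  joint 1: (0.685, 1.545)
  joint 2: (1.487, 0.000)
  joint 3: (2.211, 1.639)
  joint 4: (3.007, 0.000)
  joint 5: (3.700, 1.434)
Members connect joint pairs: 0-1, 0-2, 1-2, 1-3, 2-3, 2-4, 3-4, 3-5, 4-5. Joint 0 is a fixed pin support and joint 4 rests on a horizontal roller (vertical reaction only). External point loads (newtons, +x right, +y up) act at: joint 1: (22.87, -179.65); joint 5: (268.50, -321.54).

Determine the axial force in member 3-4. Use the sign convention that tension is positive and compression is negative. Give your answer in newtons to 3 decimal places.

N=6 nodes, M=9 members, R=3 reactions → 2N=12, M+R=12
member 0 (0-1): L=1.6900, (cx,cy)=(0.4053,0.9142)
member 1 (0-2): L=1.4870, (cx,cy)=(1.0000,0.0000)
member 2 (1-2): L=1.7408, (cx,cy)=(0.4607,-0.8875)
member 3 (1-3): L=1.5289, (cx,cy)=(0.9981,0.0615)
member 4 (2-3): L=1.7918, (cx,cy)=(0.4041,0.9147)
member 5 (2-4): L=1.5200, (cx,cy)=(1.0000,0.0000)
member 6 (3-4): L=1.8221, (cx,cy)=(0.4369,-0.8995)
member 7 (3-5): L=1.5030, (cx,cy)=(0.9907,-0.1364)
member 8 (4-5): L=1.5927, (cx,cy)=(0.4351,0.9004)
solve A·x = −loads:
  F[0-1] = +82.2295 N (tension)
  F[0-2] = +258.0412 N (tension)
  F[1-2] = -277.5095 N (compression)
  F[1-3] = +138.5750 N (tension)
  F[2-3] = +269.2624 N (tension)
  F[2-4] = +21.3873 N (tension)
  F[3-4] = -344.1155 N (compression)
  F[3-5] = +401.1941 N (tension)
  F[4-5] = -296.3451 N (compression)
  Rx@0 = -291.3700 N
  Ry@0 = -75.1723 N
  Ry@4 = +576.3623 N

-344.115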